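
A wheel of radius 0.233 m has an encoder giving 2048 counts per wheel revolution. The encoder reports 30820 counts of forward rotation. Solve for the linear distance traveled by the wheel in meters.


revs = 30820/2048 = 15.048828
d = revs * 2*pi*r = 15.048828 * 2*pi*0.233 = 22.0312

22.0312 m


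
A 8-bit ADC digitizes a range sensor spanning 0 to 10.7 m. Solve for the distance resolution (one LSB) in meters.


res = range / 2^n = 10.7/2^8 = 10.7/256 = 0.0418

0.0418 m


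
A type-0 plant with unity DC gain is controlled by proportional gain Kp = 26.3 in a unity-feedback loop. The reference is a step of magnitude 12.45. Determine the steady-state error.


e_ss = R/(1 + Kp) = 12.45/(1 + 26.3) = 12.45/27.3000 = 0.4560

0.4560


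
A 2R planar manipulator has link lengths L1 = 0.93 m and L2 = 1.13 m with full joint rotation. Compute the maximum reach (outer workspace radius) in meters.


r_max = L1 + L2 = 0.93 + 1.13 = 2.0600

2.0600 m


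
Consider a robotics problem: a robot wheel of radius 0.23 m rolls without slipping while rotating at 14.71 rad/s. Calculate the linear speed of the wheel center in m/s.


v = omega * r = 14.71 * 0.23 = 3.3833

3.3833 m/s


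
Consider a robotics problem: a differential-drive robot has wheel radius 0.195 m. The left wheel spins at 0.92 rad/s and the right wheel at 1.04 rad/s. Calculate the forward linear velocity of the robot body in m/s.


v = r*(wR + wL)/2 = 0.195*(1.04 + 0.92)/2 = 0.1911

0.1911 m/s


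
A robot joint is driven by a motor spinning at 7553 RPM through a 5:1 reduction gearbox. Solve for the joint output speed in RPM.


omega_joint = omega_motor / N = 7553 / 5 = 1510.6000

1510.6000 RPM


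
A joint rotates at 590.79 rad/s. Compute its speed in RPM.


RPM = 590.79 * 60/(2*pi) = 5641.6289

5641.6289 RPM


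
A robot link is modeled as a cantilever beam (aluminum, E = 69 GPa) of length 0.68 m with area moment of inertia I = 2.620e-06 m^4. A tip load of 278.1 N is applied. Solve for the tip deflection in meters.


delta = F*L^3/(3*E*I) = 278.1*0.68^3/(3*6.900e+10*2.620e-06)
      = 87.4435392/542340 = 1.6123e-04

1.6123e-04 m


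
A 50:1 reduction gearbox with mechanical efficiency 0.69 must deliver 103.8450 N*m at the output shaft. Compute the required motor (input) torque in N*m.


tau_in = tau_out / (N * eta) = 103.8450 / (50 * 0.69) = 3.0100

3.0100 N*m


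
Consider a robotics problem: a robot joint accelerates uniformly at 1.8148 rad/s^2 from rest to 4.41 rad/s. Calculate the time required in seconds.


t = delta_omega / alpha = 4.41 / 1.8148 = 2.4300

2.4300 s


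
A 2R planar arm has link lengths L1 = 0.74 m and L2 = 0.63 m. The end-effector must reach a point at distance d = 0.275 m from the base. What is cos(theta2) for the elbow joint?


cos(th2) = (d^2 - L1^2 - L2^2)/(2*L1*L2) = (0.275^2 - 0.74^2 - 0.63^2)/(2*0.74*0.63) = -0.9319

-0.9319


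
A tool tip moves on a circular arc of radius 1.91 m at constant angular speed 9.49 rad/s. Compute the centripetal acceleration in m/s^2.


a_c = omega^2 * r = 9.49^2 * 1.91 = 172.0148

172.0148 m/s^2


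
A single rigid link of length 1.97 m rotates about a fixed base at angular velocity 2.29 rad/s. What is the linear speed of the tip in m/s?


v = L*omega = 1.97 * 2.29 = 4.5113

4.5113 m/s


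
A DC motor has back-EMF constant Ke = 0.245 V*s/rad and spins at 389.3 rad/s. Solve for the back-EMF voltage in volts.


V_emf = Ke * omega = 0.245*389.3 = 95.3785

95.3785 V


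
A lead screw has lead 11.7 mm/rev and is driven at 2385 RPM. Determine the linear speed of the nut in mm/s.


v = lead * (RPM/60) = 11.7*2385/60 = 465.0750

465.0750 mm/s


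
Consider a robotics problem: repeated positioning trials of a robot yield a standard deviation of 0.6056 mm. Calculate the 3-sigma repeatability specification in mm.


repeatability = 3*sigma = 3*0.6056 = 1.8168

1.8168 mm


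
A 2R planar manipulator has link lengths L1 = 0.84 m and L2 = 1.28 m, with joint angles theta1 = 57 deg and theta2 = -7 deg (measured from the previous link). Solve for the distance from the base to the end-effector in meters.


x = L1*cos(th1) + L2*cos(th1+th2) = 1.280265
y = L1*sin(th1) + L2*sin(th1+th2) = 1.685020
d = sqrt(x^2 + y^2) = sqrt(1.639078 + 2.839292) = 2.1162

2.1162 m


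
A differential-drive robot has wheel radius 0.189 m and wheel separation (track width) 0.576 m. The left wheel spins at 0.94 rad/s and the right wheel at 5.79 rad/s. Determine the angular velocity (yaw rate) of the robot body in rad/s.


omega = r*(wR - wL)/L = 0.189*(5.79 - (0.94))/0.576 = 1.5914

1.5914 rad/s


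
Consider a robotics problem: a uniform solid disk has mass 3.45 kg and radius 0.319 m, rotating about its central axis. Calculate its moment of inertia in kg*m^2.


I = (1/2)*m*R^2 = 0.5*3.45*0.319^2 = 0.1755

0.1755 kg*m^2


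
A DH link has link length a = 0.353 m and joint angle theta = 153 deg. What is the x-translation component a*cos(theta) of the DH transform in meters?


a*cos(theta) = 0.353*cos(153 deg) = -0.3145

-0.3145 m


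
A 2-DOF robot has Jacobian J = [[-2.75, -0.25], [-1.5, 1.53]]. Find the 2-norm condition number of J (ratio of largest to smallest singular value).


JJ^T eigenvalues: trace(JJ^T) = 12.2159, det(JJ^T) = det(J)^2 = 20.99930625
s_max^2 = (12.2159 + sqrt(65.23098781))/2 = 10.14623515
s_min^2 = (12.2159 - sqrt(65.23098781))/2 = 2.06966485
kappa = s_max/s_min = sqrt(10.14623515/2.06966485) = 2.2141

2.2141


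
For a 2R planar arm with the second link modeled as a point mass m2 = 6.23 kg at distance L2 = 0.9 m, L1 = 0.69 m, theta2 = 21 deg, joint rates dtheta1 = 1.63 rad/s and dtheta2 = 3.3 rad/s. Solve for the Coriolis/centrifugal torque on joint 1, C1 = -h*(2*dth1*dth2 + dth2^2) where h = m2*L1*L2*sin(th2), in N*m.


h = m2*L1*L2*sin(th2) = 6.23*0.69*0.9*sin(21 deg) = 1.386465
C1 = -h*(2*1.63*3.3 + 3.3^2) = -1.386465*21.6480 = -30.0142

-30.0142 N*m


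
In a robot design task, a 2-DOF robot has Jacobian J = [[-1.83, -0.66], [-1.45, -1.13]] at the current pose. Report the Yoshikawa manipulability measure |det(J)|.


det(J) = -1.83*-1.13 - (-0.66)*(-1.45) = 1.1109
|det(J)| = 1.1109

1.1109


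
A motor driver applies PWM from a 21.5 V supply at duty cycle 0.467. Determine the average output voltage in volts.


V_avg = V_supply * D = 21.5*0.467 = 10.0405

10.0405 V


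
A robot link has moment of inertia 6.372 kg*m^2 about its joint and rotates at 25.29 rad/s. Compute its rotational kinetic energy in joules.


KE = (1/2)*I*omega^2 = 0.5*6.372*25.29^2 = 2037.7149

2037.7149 J


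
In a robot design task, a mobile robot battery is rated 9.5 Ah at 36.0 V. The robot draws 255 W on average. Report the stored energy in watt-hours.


E = capacity * V = 9.5*36.0 = 342.0000

342.0000 Wh


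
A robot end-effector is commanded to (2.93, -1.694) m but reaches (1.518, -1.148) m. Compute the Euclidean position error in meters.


dx = 1.518 - (2.93) = -1.4120, dy = -1.148 - (-1.694) = 0.5460
err = sqrt(1.993744 + 0.298116) = 1.5139

1.5139 m


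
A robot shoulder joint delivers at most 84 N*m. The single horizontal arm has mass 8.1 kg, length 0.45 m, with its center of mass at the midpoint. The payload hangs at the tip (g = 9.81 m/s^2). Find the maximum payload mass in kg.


tau_arm = m_arm*g*(L/2) = 8.1*9.81*0.45/2 = 17.8787 N*m
tau_payload = tau_max - tau_arm = 84 - 17.8787 = 66.1213
m_payload = tau_payload / (g*L) = 66.1213 / (9.81*0.45) = 14.9782

14.9782 kg


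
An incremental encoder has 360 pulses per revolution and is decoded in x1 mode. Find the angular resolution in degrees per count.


resolution = 360 / (PPR * 1) = 360 / 360 = 1.0000

1.0000 degrees


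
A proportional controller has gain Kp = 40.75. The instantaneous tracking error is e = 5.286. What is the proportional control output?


u_P = Kp * e = 40.75 * 5.286 = 215.4045

215.4045


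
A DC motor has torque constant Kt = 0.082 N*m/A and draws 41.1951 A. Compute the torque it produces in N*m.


tau = Kt * I = 0.082*41.1951 = 3.3780

3.3780 N*m


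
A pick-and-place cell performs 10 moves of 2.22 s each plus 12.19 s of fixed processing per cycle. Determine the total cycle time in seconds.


T = 10*2.22 + 12.19 = 34.3900

34.3900 s


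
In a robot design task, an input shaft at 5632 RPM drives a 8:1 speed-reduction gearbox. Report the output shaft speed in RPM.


omega_out = omega_in / N = 5632 / 8 = 704.0000

704.0000 RPM


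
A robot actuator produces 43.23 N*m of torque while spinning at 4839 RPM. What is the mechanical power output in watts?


omega = 4839 * 2*pi/60 = 506.738895 rad/s
P = tau * omega = 43.23 * 506.738895 = 21906.3224

21906.3224 W


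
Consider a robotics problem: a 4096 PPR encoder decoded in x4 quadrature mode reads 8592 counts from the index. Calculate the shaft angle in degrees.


angle = counts * 360 / (PPR*4) = 8592 * 360 / 16384 = 188.7891

188.7891 degrees


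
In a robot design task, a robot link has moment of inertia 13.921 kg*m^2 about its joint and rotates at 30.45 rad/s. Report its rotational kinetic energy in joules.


KE = (1/2)*I*omega^2 = 0.5*13.921*30.45^2 = 6453.7930

6453.7930 J


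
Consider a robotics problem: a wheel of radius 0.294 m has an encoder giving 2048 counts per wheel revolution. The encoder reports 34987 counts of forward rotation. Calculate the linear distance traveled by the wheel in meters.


revs = 34987/2048 = 17.083496
d = revs * 2*pi*r = 17.083496 * 2*pi*0.294 = 31.5576

31.5576 m


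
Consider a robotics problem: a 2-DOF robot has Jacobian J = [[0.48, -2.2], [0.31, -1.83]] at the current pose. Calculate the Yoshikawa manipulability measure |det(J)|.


det(J) = 0.48*-1.83 - (-2.2)*(0.31) = -0.1964
|det(J)| = 0.1964

0.1964


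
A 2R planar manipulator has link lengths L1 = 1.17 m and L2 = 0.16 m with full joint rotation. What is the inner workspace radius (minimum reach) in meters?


r_min = |L1 - L2| = |1.17 - 0.16| = 1.0100

1.0100 m


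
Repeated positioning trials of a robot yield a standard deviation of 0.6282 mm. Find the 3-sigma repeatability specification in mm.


repeatability = 3*sigma = 3*0.6282 = 1.8846

1.8846 mm


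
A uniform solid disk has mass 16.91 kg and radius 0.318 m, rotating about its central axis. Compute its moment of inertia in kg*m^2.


I = (1/2)*m*R^2 = 0.5*16.91*0.318^2 = 0.8550

0.8550 kg*m^2


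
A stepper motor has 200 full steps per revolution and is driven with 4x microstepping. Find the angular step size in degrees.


step = 360/(200*4) = 360/800 = 0.4500

0.4500 degrees


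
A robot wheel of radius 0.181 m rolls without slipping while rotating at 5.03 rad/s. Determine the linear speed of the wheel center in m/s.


v = omega * r = 5.03 * 0.181 = 0.9104

0.9104 m/s


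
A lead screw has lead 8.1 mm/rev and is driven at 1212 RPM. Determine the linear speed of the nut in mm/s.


v = lead * (RPM/60) = 8.1*1212/60 = 163.6200

163.6200 mm/s


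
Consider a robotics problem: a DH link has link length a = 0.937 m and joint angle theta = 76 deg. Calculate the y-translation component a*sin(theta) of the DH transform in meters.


a*sin(theta) = 0.937*sin(76 deg) = 0.9092

0.9092 m


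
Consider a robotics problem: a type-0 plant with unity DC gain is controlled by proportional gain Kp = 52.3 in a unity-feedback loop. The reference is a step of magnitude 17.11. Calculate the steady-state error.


e_ss = R/(1 + Kp) = 17.11/(1 + 52.3) = 17.11/53.3000 = 0.3210

0.3210


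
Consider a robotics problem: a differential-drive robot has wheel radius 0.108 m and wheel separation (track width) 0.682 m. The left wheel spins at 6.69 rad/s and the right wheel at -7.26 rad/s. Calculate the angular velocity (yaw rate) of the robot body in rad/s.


omega = r*(wR - wL)/L = 0.108*(-7.26 - (6.69))/0.682 = -2.2091

-2.2091 rad/s


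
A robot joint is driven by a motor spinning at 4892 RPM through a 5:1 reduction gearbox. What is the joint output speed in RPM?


omega_joint = omega_motor / N = 4892 / 5 = 978.4000

978.4000 RPM


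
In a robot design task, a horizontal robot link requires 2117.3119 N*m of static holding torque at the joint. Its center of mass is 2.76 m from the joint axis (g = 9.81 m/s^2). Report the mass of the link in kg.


m = tau / (g*L) = 2117.3119 / (9.81 * 2.76) = 78.2000

78.2000 kg


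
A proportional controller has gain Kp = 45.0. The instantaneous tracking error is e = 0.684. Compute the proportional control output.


u_P = Kp * e = 45.0 * 0.684 = 30.7800

30.7800


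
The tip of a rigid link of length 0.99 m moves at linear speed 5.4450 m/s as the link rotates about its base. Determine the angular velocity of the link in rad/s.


omega = v / L = 5.4450 / 0.99 = 5.5000

5.5000 rad/s


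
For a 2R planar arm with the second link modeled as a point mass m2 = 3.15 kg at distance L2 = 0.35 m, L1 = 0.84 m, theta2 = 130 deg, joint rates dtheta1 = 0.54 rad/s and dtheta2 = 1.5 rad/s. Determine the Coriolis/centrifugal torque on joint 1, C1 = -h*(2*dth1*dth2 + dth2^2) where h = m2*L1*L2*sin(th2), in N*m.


h = m2*L1*L2*sin(th2) = 3.15*0.84*0.35*sin(130 deg) = 0.709434
C1 = -h*(2*0.54*1.5 + 1.5^2) = -0.709434*3.8700 = -2.7455

-2.7455 N*m


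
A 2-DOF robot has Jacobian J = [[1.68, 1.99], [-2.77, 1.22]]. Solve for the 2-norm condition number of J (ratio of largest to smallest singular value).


JJ^T eigenvalues: trace(JJ^T) = 15.9438, det(JJ^T) = det(J)^2 = 57.18233161
s_max^2 = (15.9438 + sqrt(25.47543200))/2 = 10.49555964
s_min^2 = (15.9438 - sqrt(25.47543200))/2 = 5.44824036
kappa = s_max/s_min = sqrt(10.49555964/5.44824036) = 1.3880

1.3880


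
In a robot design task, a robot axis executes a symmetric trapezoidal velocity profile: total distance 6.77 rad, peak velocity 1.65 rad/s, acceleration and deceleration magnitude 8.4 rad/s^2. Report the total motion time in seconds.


t_acc = v/a = 1.65/8.4 = 0.196429 s
d_acc = v^2/(2a) = 0.162054 rad (each ramp)
d_cruise = 6.77 - 2*0.162054 = 6.445892 rad
t_cruise = 6.445892/1.65 = 3.906601 s
t_total = 2*0.196429 + 3.906601 = 4.2995

4.2995 s


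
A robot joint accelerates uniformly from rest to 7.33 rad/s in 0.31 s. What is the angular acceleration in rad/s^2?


alpha = delta_omega / t = 7.33 / 0.31 = 23.6452

23.6452 rad/s^2


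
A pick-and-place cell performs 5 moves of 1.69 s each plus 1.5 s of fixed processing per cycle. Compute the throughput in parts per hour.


T_cycle = 5*1.69 + 1.5 = 9.9500 s
rate = 3600/T = 361.8090

361.8090 parts/hour


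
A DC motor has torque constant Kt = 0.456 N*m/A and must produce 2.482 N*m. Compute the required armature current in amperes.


I = tau / Kt = 2.482/0.456 = 5.4430

5.4430 A


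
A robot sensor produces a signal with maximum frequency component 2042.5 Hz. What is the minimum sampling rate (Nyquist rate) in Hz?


f_s,min = 2*f_max = 2*2042.5 = 4085.0000

4085.0000 Hz


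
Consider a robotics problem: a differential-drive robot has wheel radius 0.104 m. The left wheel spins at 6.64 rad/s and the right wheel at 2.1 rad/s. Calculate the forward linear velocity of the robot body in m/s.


v = r*(wR + wL)/2 = 0.104*(2.1 + 6.64)/2 = 0.4545

0.4545 m/s


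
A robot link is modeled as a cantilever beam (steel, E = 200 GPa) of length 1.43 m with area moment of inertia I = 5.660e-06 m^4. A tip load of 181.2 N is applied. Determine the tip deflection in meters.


delta = F*L^3/(3*E*I) = 181.2*1.43^3/(3*2.000e+11*5.660e-06)
      = 529.8663084/3396000 = 1.5603e-04

1.5603e-04 m


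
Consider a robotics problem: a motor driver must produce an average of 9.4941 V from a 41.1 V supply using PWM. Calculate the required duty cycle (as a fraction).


D = V_avg/V_supply = 9.4941/41.1 = 0.2310

0.2310


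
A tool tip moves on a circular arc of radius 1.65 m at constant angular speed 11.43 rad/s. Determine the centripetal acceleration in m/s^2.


a_c = omega^2 * r = 11.43^2 * 1.65 = 215.5641

215.5641 m/s^2


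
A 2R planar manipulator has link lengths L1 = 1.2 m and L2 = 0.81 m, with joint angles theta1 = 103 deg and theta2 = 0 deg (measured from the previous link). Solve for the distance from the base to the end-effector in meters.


x = L1*cos(th1) + L2*cos(th1+th2) = -0.452152
y = L1*sin(th1) + L2*sin(th1+th2) = 1.958484
d = sqrt(x^2 + y^2) = sqrt(0.204441 + 3.835660) = 2.0100

2.0100 m


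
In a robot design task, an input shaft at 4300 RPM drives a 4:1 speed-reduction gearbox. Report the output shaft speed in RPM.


omega_out = omega_in / N = 4300 / 4 = 1075.0000

1075.0000 RPM


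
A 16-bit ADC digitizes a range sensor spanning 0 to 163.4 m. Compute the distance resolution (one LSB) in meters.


res = range / 2^n = 163.4/2^16 = 163.4/65536 = 0.0025

0.0025 m


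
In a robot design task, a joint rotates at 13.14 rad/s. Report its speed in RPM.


RPM = 13.14 * 60/(2*pi) = 125.4778

125.4778 RPM


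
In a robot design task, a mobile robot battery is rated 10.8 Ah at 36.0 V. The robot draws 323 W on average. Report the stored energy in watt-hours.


E = capacity * V = 10.8*36.0 = 388.8000

388.8000 Wh


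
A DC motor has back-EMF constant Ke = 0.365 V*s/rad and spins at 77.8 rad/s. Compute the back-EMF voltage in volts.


V_emf = Ke * omega = 0.365*77.8 = 28.3970

28.3970 V


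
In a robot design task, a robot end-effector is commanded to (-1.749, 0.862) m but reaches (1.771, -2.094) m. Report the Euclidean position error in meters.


dx = 1.771 - (-1.749) = 3.5200, dy = -2.094 - (0.862) = -2.9560
err = sqrt(12.390400 + 8.737936) = 4.5966

4.5966 m


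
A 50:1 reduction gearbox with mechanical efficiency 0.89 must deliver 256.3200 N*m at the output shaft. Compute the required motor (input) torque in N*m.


tau_in = tau_out / (N * eta) = 256.3200 / (50 * 0.89) = 5.7600

5.7600 N*m


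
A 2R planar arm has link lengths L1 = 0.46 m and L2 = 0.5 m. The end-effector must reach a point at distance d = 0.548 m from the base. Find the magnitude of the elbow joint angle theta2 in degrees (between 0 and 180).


cos(th2) = (d^2 - L1^2 - L2^2)/(2*L1*L2) = (0.548^2 - 0.46^2 - 0.5^2)/(2*0.46*0.5) = -0.35064348
th2 = acos(-0.35064348) = 110.5267 deg

110.5267 degrees


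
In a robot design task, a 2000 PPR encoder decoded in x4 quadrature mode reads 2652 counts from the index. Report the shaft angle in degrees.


angle = counts * 360 / (PPR*4) = 2652 * 360 / 8000 = 119.3400

119.3400 degrees


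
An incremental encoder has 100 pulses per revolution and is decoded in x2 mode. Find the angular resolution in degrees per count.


resolution = 360 / (PPR * 2) = 360 / 200 = 1.8000

1.8000 degrees


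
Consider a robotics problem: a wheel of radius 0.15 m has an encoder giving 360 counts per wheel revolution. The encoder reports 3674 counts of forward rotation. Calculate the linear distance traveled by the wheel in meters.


revs = 3674/360 = 10.205556
d = revs * 2*pi*r = 10.205556 * 2*pi*0.15 = 9.6185

9.6185 m


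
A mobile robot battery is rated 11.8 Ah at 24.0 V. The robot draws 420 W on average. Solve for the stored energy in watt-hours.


E = capacity * V = 11.8*24.0 = 283.2000

283.2000 Wh


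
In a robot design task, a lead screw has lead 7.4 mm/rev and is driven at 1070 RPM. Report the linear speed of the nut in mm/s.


v = lead * (RPM/60) = 7.4*1070/60 = 131.9667

131.9667 mm/s


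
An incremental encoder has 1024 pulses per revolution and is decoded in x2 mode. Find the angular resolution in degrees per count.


resolution = 360 / (PPR * 2) = 360 / 2048 = 0.1758

0.1758 degrees


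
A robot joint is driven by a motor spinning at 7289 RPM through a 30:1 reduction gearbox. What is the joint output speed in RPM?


omega_joint = omega_motor / N = 7289 / 30 = 242.9667

242.9667 RPM


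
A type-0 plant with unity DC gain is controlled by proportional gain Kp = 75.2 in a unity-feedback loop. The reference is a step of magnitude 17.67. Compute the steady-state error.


e_ss = R/(1 + Kp) = 17.67/(1 + 75.2) = 17.67/76.2000 = 0.2319

0.2319


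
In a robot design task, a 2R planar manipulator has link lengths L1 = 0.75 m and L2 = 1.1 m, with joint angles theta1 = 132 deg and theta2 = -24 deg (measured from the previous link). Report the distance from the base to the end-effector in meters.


x = L1*cos(th1) + L2*cos(th1+th2) = -0.841767
y = L1*sin(th1) + L2*sin(th1+th2) = 1.603521
d = sqrt(x^2 + y^2) = sqrt(0.708572 + 2.571280) = 1.8110

1.8110 m


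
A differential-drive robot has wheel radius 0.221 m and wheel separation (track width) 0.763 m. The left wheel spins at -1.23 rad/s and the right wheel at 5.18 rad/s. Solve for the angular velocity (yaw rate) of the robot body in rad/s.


omega = r*(wR - wL)/L = 0.221*(5.18 - (-1.23))/0.763 = 1.8566

1.8566 rad/s


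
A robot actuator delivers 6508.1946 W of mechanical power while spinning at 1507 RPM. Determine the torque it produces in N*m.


omega = 1507 * 2*pi/60 = 157.812671 rad/s
tau = P / omega = 6508.1946 / 157.812671 = 41.2400

41.2400 N*m


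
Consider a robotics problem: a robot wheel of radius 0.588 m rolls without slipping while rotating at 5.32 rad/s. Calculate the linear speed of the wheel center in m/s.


v = omega * r = 5.32 * 0.588 = 3.1282

3.1282 m/s


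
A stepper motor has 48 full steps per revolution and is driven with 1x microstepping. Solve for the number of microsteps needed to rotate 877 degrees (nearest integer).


step_size = 360/(48*1) = 360/48 = 7.500000 deg
n = 877/(360/48) = 877*48/360 = 116.9333 -> 117

117 steps


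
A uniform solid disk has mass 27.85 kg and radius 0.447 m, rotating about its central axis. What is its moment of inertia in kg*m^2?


I = (1/2)*m*R^2 = 0.5*27.85*0.447^2 = 2.7823

2.7823 kg*m^2


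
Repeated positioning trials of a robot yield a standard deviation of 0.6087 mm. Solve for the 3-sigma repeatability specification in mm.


repeatability = 3*sigma = 3*0.6087 = 1.8261

1.8261 mm


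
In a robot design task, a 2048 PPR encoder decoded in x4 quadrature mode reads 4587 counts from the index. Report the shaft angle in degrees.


angle = counts * 360 / (PPR*4) = 4587 * 360 / 8192 = 201.5771

201.5771 degrees


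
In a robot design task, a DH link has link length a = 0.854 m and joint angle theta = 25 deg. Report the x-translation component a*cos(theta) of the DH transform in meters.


a*cos(theta) = 0.854*cos(25 deg) = 0.7740

0.7740 m


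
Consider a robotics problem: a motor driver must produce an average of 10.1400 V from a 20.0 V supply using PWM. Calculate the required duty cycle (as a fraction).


D = V_avg/V_supply = 10.1400/20.0 = 0.5070

0.5070


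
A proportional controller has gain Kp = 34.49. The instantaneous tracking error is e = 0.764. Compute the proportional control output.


u_P = Kp * e = 34.49 * 0.764 = 26.3504

26.3504


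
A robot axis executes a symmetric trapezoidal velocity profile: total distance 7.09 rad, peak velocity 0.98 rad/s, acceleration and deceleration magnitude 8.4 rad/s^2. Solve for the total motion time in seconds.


t_acc = v/a = 0.98/8.4 = 0.116667 s
d_acc = v^2/(2a) = 0.057167 rad (each ramp)
d_cruise = 7.09 - 2*0.057167 = 6.975666 rad
t_cruise = 6.975666/0.98 = 7.118027 s
t_total = 2*0.116667 + 7.118027 = 7.3514

7.3514 s


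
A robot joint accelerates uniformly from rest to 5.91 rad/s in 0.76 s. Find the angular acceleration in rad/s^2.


alpha = delta_omega / t = 5.91 / 0.76 = 7.7763

7.7763 rad/s^2


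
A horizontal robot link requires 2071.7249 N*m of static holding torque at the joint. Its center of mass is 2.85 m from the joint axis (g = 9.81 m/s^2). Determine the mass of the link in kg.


m = tau / (g*L) = 2071.7249 / (9.81 * 2.85) = 74.1000

74.1000 kg


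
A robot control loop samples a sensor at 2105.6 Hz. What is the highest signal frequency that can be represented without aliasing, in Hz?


f_max = f_s/2 = 2105.6/2 = 1052.8000

1052.8000 Hz


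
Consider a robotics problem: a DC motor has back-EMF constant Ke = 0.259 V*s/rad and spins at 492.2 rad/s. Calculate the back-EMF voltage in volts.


V_emf = Ke * omega = 0.259*492.2 = 127.4798

127.4798 V


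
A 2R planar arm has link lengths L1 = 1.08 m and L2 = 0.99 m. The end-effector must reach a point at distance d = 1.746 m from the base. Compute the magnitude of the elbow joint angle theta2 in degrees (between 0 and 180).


cos(th2) = (d^2 - L1^2 - L2^2)/(2*L1*L2) = (1.746^2 - 1.08^2 - 0.99^2)/(2*1.08*0.99) = 0.42181818
th2 = acos(0.42181818) = 65.0506 deg

65.0506 degrees


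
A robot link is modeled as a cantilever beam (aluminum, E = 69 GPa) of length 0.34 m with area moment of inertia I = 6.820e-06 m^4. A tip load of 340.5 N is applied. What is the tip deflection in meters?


delta = F*L^3/(3*E*I) = 340.5*0.34^3/(3*6.900e+10*6.820e-06)
      = 13.383012/1411740 = 9.4798e-06

9.4798e-06 m


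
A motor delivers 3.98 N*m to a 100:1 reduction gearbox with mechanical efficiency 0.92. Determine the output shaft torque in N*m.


tau_out = tau_in * N * eta = 3.98 * 100 * 0.92 = 366.1600

366.1600 N*m


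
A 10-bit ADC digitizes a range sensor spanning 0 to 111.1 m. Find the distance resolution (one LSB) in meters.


res = range / 2^n = 111.1/2^10 = 111.1/1024 = 0.1085

0.1085 m


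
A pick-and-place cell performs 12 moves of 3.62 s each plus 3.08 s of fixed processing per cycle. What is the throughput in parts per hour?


T_cycle = 12*3.62 + 3.08 = 46.5200 s
rate = 3600/T = 77.3861

77.3861 parts/hour


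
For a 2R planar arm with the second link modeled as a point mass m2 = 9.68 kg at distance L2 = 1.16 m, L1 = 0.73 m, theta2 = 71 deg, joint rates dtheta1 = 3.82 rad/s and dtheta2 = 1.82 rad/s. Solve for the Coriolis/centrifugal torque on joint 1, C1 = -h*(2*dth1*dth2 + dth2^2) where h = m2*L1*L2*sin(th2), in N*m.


h = m2*L1*L2*sin(th2) = 9.68*0.73*1.16*sin(71 deg) = 7.750438
C1 = -h*(2*3.82*1.82 + 1.82^2) = -7.750438*17.2172 = -133.4408

-133.4408 N*m


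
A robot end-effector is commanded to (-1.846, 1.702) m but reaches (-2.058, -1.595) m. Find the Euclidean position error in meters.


dx = -2.058 - (-1.846) = -0.2120, dy = -1.595 - (1.702) = -3.2970
err = sqrt(0.044944 + 10.870209) = 3.3038

3.3038 m


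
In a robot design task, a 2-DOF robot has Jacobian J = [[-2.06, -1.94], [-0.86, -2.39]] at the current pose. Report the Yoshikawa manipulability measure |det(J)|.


det(J) = -2.06*-2.39 - (-1.94)*(-0.86) = 3.2550
|det(J)| = 3.2550

3.2550


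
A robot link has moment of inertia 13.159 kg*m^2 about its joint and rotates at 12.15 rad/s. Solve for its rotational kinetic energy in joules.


KE = (1/2)*I*omega^2 = 0.5*13.159*12.15^2 = 971.2822

971.2822 J


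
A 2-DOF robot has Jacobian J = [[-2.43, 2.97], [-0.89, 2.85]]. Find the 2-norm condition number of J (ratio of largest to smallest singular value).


JJ^T eigenvalues: trace(JJ^T) = 23.6404, det(JJ^T) = det(J)^2 = 18.33723684
s_max^2 = (23.6404 + sqrt(485.51956480))/2 = 22.83745425
s_min^2 = (23.6404 - sqrt(485.51956480))/2 = 0.80294575
kappa = s_max/s_min = sqrt(22.83745425/0.80294575) = 5.3331

5.3331


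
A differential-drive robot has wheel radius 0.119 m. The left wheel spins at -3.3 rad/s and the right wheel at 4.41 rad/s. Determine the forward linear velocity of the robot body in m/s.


v = r*(wR + wL)/2 = 0.119*(4.41 + -3.3)/2 = 0.0660

0.0660 m/s


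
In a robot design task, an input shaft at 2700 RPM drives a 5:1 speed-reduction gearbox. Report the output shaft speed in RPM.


omega_out = omega_in / N = 2700 / 5 = 540.0000

540.0000 RPM


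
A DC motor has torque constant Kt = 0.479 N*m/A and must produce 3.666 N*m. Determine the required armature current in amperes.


I = tau / Kt = 3.666/0.479 = 7.6534

7.6534 A


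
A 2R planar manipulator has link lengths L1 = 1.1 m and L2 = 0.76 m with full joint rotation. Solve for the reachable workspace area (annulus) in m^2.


r_max = L1 + L2 = 1.8600, r_min = |L1 - L2| = 0.3400
A = pi*(r_max^2 - r_min^2) = pi*(3.4596 - 0.1156) = 10.5055

10.5055 m^2


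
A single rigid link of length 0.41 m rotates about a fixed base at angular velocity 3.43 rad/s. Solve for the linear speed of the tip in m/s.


v = L*omega = 0.41 * 3.43 = 1.4063

1.4063 m/s


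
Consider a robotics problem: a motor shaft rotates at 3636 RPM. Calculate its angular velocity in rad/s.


omega = 3636 * 2*pi/60 = 380.7610

380.7610 rad/s


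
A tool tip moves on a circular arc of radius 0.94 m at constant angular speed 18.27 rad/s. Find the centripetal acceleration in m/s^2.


a_c = omega^2 * r = 18.27^2 * 0.94 = 313.7653

313.7653 m/s^2


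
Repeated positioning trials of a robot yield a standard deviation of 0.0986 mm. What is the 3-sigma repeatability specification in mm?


repeatability = 3*sigma = 3*0.0986 = 0.2958

0.2958 mm


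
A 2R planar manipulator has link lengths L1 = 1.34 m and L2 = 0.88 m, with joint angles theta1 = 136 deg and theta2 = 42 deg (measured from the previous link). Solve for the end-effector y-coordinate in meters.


y = L1*sin(th1) + L2*sin(th1+th2) = 1.34*sin(136 deg) + 0.88*sin(178 deg) = 0.9616

0.9616 m


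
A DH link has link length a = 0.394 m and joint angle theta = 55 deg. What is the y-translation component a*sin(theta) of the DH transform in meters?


a*sin(theta) = 0.394*sin(55 deg) = 0.3227

0.3227 m


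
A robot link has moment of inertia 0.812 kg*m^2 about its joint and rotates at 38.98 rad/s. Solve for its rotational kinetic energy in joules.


KE = (1/2)*I*omega^2 = 0.5*0.812*38.98^2 = 616.8928

616.8928 J


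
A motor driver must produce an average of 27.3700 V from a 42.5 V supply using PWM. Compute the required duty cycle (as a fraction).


D = V_avg/V_supply = 27.3700/42.5 = 0.6440

0.6440


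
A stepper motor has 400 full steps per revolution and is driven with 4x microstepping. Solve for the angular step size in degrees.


step = 360/(400*4) = 360/1600 = 0.2250

0.2250 degrees


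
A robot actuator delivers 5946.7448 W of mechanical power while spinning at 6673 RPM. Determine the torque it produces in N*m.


omega = 6673 * 2*pi/60 = 698.794926 rad/s
tau = P / omega = 5946.7448 / 698.794926 = 8.5100

8.5100 N*m


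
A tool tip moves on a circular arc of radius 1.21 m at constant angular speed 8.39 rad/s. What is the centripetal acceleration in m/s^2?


a_c = omega^2 * r = 8.39^2 * 1.21 = 85.1744

85.1744 m/s^2


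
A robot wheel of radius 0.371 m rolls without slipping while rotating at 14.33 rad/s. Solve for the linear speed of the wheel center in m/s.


v = omega * r = 14.33 * 0.371 = 5.3164

5.3164 m/s


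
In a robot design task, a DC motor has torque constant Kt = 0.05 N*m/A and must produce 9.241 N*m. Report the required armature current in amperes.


I = tau / Kt = 9.241/0.05 = 184.8200

184.8200 A


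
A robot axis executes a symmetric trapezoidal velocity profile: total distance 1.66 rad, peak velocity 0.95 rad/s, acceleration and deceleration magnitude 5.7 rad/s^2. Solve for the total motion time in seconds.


t_acc = v/a = 0.95/5.7 = 0.166667 s
d_acc = v^2/(2a) = 0.079167 rad (each ramp)
d_cruise = 1.66 - 2*0.079167 = 1.501666 rad
t_cruise = 1.501666/0.95 = 1.580701 s
t_total = 2*0.166667 + 1.580701 = 1.9140

1.9140 s


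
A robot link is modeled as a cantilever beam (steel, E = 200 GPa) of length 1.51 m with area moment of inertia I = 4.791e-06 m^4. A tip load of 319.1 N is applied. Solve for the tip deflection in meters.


delta = F*L^3/(3*E*I) = 319.1*1.51^3/(3*2.000e+11*4.791e-06)
      = 1098.6456641/2874600 = 3.8219e-04

3.8219e-04 m


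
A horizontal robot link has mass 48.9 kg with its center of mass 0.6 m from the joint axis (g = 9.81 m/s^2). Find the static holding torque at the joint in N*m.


tau = m*g*L = 48.9 * 9.81 * 0.6 = 287.8254

287.8254 N*m


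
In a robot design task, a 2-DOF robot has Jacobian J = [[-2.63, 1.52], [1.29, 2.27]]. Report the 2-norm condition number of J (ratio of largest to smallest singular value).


JJ^T eigenvalues: trace(JJ^T) = 16.0443, det(JJ^T) = det(J)^2 = 62.89917481
s_max^2 = (16.0443 + sqrt(5.82286325))/2 = 9.22868049
s_min^2 = (16.0443 - sqrt(5.82286325))/2 = 6.81561951
kappa = s_max/s_min = sqrt(9.22868049/6.81561951) = 1.1636

1.1636


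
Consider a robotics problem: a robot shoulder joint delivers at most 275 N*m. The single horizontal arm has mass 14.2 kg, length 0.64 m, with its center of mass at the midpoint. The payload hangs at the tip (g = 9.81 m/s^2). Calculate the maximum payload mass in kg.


tau_arm = m_arm*g*(L/2) = 14.2*9.81*0.64/2 = 44.5766 N*m
tau_payload = tau_max - tau_arm = 275 - 44.5766 = 230.4234
m_payload = tau_payload / (g*L) = 230.4234 / (9.81*0.64) = 36.7010

36.7010 kg


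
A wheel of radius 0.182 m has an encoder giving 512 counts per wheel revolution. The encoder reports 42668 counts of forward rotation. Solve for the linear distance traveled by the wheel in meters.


revs = 42668/512 = 83.335938
d = revs * 2*pi*r = 83.335938 * 2*pi*0.182 = 95.2980

95.2980 m


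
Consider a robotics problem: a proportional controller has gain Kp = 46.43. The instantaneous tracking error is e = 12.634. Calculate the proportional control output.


u_P = Kp * e = 46.43 * 12.634 = 586.5966

586.5966


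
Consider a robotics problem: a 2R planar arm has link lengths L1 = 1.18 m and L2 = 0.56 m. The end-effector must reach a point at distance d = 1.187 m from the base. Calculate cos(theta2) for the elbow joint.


cos(th2) = (d^2 - L1^2 - L2^2)/(2*L1*L2) = (1.187^2 - 1.18^2 - 0.56^2)/(2*1.18*0.56) = -0.2248

-0.2248


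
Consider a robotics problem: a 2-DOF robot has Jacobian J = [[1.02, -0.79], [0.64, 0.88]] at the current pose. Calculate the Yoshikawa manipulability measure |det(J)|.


det(J) = 1.02*0.88 - (-0.79)*(0.64) = 1.4032
|det(J)| = 1.4032

1.4032


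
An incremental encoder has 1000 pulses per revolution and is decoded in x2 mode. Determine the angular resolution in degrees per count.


resolution = 360 / (PPR * 2) = 360 / 2000 = 0.1800

0.1800 degrees


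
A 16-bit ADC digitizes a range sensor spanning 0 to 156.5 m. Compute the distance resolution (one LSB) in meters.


res = range / 2^n = 156.5/2^16 = 156.5/65536 = 0.0024

0.0024 m


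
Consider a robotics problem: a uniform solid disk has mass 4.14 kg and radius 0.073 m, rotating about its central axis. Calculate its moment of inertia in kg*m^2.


I = (1/2)*m*R^2 = 0.5*4.14*0.073^2 = 0.0110

0.0110 kg*m^2


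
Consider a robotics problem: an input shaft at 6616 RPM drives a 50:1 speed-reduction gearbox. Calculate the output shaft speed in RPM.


omega_out = omega_in / N = 6616 / 50 = 132.3200

132.3200 RPM


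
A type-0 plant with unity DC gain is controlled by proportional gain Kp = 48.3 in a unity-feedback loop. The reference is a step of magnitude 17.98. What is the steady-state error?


e_ss = R/(1 + Kp) = 17.98/(1 + 48.3) = 17.98/49.3000 = 0.3647

0.3647


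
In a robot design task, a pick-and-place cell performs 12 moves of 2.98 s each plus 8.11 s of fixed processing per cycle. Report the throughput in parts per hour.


T_cycle = 12*2.98 + 8.11 = 43.8700 s
rate = 3600/T = 82.0606

82.0606 parts/hour


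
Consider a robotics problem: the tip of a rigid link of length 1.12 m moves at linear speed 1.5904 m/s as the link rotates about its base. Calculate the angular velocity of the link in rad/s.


omega = v / L = 1.5904 / 1.12 = 1.4200

1.4200 rad/s


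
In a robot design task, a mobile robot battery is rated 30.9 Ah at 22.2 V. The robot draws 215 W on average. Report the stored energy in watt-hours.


E = capacity * V = 30.9*22.2 = 685.9800

685.9800 Wh


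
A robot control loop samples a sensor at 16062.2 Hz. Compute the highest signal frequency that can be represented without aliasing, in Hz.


f_max = f_s/2 = 16062.2/2 = 8031.1000

8031.1000 Hz


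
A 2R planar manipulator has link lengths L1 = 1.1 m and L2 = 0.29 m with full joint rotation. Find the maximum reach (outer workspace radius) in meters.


r_max = L1 + L2 = 1.1 + 0.29 = 1.3900

1.3900 m


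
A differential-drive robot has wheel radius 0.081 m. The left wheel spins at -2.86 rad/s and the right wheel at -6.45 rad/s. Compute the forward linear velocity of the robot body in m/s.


v = r*(wR + wL)/2 = 0.081*(-6.45 + -2.86)/2 = -0.3771

-0.3771 m/s


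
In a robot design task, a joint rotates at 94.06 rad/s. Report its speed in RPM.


RPM = 94.06 * 60/(2*pi) = 898.2068

898.2068 RPM


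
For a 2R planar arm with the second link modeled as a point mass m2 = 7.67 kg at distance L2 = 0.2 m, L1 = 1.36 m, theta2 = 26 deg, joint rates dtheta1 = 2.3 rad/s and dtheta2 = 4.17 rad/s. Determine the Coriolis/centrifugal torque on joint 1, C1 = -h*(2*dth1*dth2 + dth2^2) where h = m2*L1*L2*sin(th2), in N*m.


h = m2*L1*L2*sin(th2) = 7.67*1.36*0.2*sin(26 deg) = 0.914547
C1 = -h*(2*2.3*4.17 + 4.17^2) = -0.914547*36.5709 = -33.4458

-33.4458 N*m


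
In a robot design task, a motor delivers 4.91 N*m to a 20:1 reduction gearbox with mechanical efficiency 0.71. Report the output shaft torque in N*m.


tau_out = tau_in * N * eta = 4.91 * 20 * 0.71 = 69.7220

69.7220 N*m


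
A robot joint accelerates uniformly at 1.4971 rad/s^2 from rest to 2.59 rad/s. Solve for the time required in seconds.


t = delta_omega / alpha = 2.59 / 1.4971 = 1.7300

1.7300 s


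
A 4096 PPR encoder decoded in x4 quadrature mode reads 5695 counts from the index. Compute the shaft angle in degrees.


angle = counts * 360 / (PPR*4) = 5695 * 360 / 16384 = 125.1343

125.1343 degrees


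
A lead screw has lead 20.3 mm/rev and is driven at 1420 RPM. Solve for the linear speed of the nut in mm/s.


v = lead * (RPM/60) = 20.3*1420/60 = 480.4333

480.4333 mm/s


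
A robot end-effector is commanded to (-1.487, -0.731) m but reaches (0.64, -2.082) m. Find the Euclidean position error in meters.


dx = 0.64 - (-1.487) = 2.1270, dy = -2.082 - (-0.731) = -1.3510
err = sqrt(4.524129 + 1.825201) = 2.5198

2.5198 m


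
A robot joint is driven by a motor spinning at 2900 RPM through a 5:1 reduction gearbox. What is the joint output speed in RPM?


omega_joint = omega_motor / N = 2900 / 5 = 580.0000

580.0000 RPM


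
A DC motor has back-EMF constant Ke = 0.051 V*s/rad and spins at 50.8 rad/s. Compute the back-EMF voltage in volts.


V_emf = Ke * omega = 0.051*50.8 = 2.5908

2.5908 V


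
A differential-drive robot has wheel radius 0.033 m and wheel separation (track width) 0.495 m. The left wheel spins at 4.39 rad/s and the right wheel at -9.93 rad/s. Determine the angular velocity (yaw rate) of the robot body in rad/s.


omega = r*(wR - wL)/L = 0.033*(-9.93 - (4.39))/0.495 = -0.9547

-0.9547 rad/s


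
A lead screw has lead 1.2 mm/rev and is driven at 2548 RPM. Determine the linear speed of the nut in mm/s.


v = lead * (RPM/60) = 1.2*2548/60 = 50.9600

50.9600 mm/s


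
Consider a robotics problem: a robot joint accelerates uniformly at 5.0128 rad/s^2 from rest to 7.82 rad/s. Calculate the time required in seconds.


t = delta_omega / alpha = 7.82 / 5.0128 = 1.5600

1.5600 s


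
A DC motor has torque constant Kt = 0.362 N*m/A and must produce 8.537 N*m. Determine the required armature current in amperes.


I = tau / Kt = 8.537/0.362 = 23.5829

23.5829 A


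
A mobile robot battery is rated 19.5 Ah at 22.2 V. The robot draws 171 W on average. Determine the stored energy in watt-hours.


E = capacity * V = 19.5*22.2 = 432.9000

432.9000 Wh


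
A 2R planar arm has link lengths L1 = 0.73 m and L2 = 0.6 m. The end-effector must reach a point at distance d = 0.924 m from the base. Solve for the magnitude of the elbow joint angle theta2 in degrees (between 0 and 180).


cos(th2) = (d^2 - L1^2 - L2^2)/(2*L1*L2) = (0.924^2 - 0.73^2 - 0.6^2)/(2*0.73*0.6) = -0.04466210
th2 = acos(-0.04466210) = 92.5598 deg

92.5598 degrees
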